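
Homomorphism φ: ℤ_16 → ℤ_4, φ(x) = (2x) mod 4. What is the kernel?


Kernel = preimage of identity
ker(φ) = {x ∈ ℤ_16 : 2x ≡ 0 (mod 4)}. Since 4 | 16, φ is well-defined. The kernel is the cyclic subgroup ⟨2⟩ of ℤ_16 (order 8), i.e. {0, 2, 4, 6, 8, 10, 12, 14}

ker(φ) = {0, 2, 4, 6, 8, 10, 12, 14}


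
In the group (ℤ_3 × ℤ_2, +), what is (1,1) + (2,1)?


Operation: componentwise addition mod (3, 2)
(1,1) + (2,1) = ((a₁+b₁) mod 3, (a₂+b₂) mod 2) with a = (1,1), b = (2,1)

(1,1) + (2,1) = (0,0)


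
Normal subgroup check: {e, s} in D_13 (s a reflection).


H = {e, s} in D_13 (s a reflection)
r·s·r⁻¹ = sr⁻² ≠ s for n ≥ 3, so {e, s} is not closed under conjugation

No, not a normal subgroup


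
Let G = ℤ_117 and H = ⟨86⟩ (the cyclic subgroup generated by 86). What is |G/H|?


|⟨86⟩| = n / gcd(86, 117) = 117 / 1 = 117
H is normal (ℤ_117 is abelian).
|G/H| = |G| / |H| = 117 / 117 = 1

|G/H| = 1


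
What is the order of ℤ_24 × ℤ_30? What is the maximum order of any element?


|ℤ_24 × ℤ_30| = 24 × 30 = 720
Max element order = lcm(24,30) = 120
Cyclic? No (gcd=6)

|ℤ_24×ℤ_30| = 720, max element order = 120


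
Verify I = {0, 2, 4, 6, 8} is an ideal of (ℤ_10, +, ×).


Check ideal conditions for I = {0, 2, 4, 6, 8} in ℤ_10:
(1) I is an additive subgroup? Yes
(2) For r ∈ ℤ_10 and a ∈ I: r·a ∈ I? Yes

Yes, I is an ideal of ℤ_10


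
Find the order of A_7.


|A_n| = n!/2 (even permutations)
|A_7| = 7!/2 = 5040/2 = 2520

|A_7| = 2520


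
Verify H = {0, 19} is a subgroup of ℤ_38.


Subgroup test for H = {0, 19} in (ℤ_38, +):
(1) 0 ∈ H? Yes
(2) Closure: for all a,b ∈ H, (a+b) mod 38 ∈ H? Yes
(3) Inverses: for all a ∈ H, -a mod 38 ∈ H? Yes

Yes, H is a subgroup of ℤ_38


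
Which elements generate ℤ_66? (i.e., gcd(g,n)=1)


g generates ℤ_n iff gcd(g,n) = 1
Prime factors of 66: 2, 3, 11
Generators are g ∈ {1,...,65} not divisible by any of these primes.
Generators: {1, 5, 7, 13, 17, 19, 23, 25, 29, 31, 35, 37, 41, 43, 47, 49, 53, 59, 61, 65}
Number of generators = φ(66) = 20

Generators of ℤ_66 = {1, 5, 7, 13, 17, 19, 23, 25, 29, 31, 35, 37, 41, 43, 47, 49, 53, 59, 61, 65}


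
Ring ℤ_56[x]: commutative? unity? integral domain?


ℤ_56 has zero divisors (2·28 ≡ 0), and these lift to constant zero divisors in ℤ_56[x]; so not an integral domain
Commutative: Yes
Integral domain: No
Has unity: Yes

ℤ_56[x]: Commutative=Yes, Unity=Yes


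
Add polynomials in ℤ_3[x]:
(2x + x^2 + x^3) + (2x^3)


Add coefficients mod 3:
x^0: 0 + 0 = 0 (mod 3)
x^1: 2 + 0 = 2 (mod 3)
x^2: 1 + 0 = 1 (mod 3)
x^3: 1 + 2 = 0 (mod 3)
Result: 2x + x^2

f + g = 2x + x^2


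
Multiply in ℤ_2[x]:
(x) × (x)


Expand and collect like terms; reduce coefficients mod 2:
x^0: 0·0 = 0 ≡ 0 (mod 2)
x^1: 0·1 + 1·0 = 0 ≡ 0 (mod 2)
x^2: 1·1 = 1 ≡ 1 (mod 2)
Result: x^2

f · g = x^2


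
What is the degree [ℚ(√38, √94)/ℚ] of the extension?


[ℚ(√38,√94):ℚ] = [ℚ(√38,√94):ℚ(√38)]·[ℚ(√38):ℚ] = 2·2 = 4

[ℚ(√38, √94)/ℚ] = 4


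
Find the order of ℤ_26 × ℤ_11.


|A × B| = |A| · |B|
|ℤ_26 × ℤ_11| = 26 × 11 = 286

|ℤ_26 × ℤ_11| = 286


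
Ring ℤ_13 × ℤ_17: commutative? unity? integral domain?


Direct product ring; commutative with unity (1,1); but (1,0)·(0,1) = (0,0) gives zero divisors, so not an integral domain
Commutative: Yes
Integral domain: No
Has unity: Yes

ℤ_13 × ℤ_17: Commutative=Yes, Unity=Yes


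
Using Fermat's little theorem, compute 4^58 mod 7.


Fermat's little theorem: if p is prime and gcd(a,p)=1, then a^(p-1) ≡ 1 (mod p)
p = 7 is prime, gcd(4,7) = 1
Reduce exponent: 58 mod 6 = 4
So 4^58 ≡ 4^4 (mod 7)
4^4 mod 7 = 4

4^58 ≡ 4 (mod 7)


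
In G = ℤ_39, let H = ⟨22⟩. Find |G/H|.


|⟨22⟩| = n / gcd(22, 39) = 39 / 1 = 39
H is normal (ℤ_39 is abelian).
|G/H| = |G| / |H| = 39 / 39 = 1

|G/H| = 1


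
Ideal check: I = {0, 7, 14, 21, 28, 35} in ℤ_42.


Check ideal conditions for I = {0, 7, 14, 21, 28, 35} in ℤ_42:
(1) I is an additive subgroup? Yes
(2) For r ∈ ℤ_42 and a ∈ I: r·a ∈ I? Yes

Yes, I is an ideal of ℤ_42


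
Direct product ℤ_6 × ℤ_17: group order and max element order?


|ℤ_6 × ℤ_17| = 6 × 17 = 102
Max element order = lcm(6,17) = 102
Cyclic? Yes (gcd=1)

|ℤ_6×ℤ_17| = 102, max element order = 102


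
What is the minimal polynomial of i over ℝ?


i satisfies x² + 1 = 0, irreducible over ℝ

Minimal polynomial: x² + 1


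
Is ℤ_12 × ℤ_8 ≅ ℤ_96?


Comparing ℤ_12 × ℤ_8 and ℤ_96:
gcd(12,8) = 4 ≠ 1. Max element order in ℤ_12×ℤ_8 is lcm(12,8) = 24 < 96, so it has no element of order 96

No, ℤ_12 × ℤ_8 ≇ ℤ_96


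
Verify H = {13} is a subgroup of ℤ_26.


Subgroup test for H = {13} in (ℤ_26, +):
(1) 0 ∈ H? No
(2) Closure: for all a,b ∈ H, (a+b) mod 26 ∈ H? No  [counterexample: 13 + 13 = 0 ∉ H]
(3) Inverses: for all a ∈ H, -a mod 26 ∈ H? Yes

No, H is not a subgroup of ℤ_26


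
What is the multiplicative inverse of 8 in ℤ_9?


Use the extended Euclidean algorithm to write 1 = 8·s + 9·t; then s mod 9 is the inverse.
Euclidean algorithm:
  8 = 0·9 + 8
  9 = 1·8 + 1
  8 = 8·1 + 0
gcd(8,9) = 1
Back-substitution gives: 8·(-1) + 9·(1) = 1
So 8⁻¹ ≡ -1 ≡ 8 (mod 9)
Check: 8 × 8 = 64 ≡ 1 (mod 9) ✓

8⁻¹ ≡ 8 (mod 9)


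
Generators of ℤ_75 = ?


g generates ℤ_n iff gcd(g,n) = 1
Prime factors of 75: 3, 5
Generators are g ∈ {1,...,74} not divisible by any of these primes.
Generators: {1, 2, 4, 7, 8, 11, 13, 14, 16, 17, 19, 22, 23, 26, 28, 29, 31, 32, 34, 37, 38, 41, 43, 44, 46, 47, 49, 52, 53, 56, 58, 59, 61, 62, 64, 67, 68, 71, 73, 74}
Number of generators = φ(75) = 40

Generators of ℤ_75 = {1, 2, 4, 7, 8, 11, 13, 14, 16, 17, 19, 22, 23, 26, 28, 29, 31, 32, 34, 37, 38, 41, 43, 44, 46, 47, 49, 52, 53, 56, 58, 59, 61, 62, 64, 67, 68, 71, 73, 74}


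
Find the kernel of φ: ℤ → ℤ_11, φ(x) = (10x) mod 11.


Kernel = preimage of identity
ker(φ) = {x ∈ ℤ : 10x ≡ 0 (mod 11)}. gcd(10,11) = 1, so 10x ≡ 0 (mod 11) ⟺ x ≡ 0 (mod 11/1 = 11). Hence ker(φ) = 11ℤ

ker(φ) = 11ℤ


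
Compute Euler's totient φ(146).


Factor n: 146 = 2 × 73
φ(n) = n · ∏(1 - 1/p) over distinct primes p | n
φ(146) = 146 · (1 - 1/2) · (1 - 1/73) = 72

φ(146) = 72


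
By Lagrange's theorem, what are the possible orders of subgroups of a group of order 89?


Lagrange's theorem: |H| divides |G|
|G| = 89
Divisors of 89: 1, 89

Possible subgroup orders: {1, 89}


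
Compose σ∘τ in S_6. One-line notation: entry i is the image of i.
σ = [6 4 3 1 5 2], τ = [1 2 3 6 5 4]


σ∘τ: apply τ first, then σ
1 →τ 1 →σ 6
2 →τ 2 →σ 4
3 →τ 3 →σ 3
4 →τ 6 →σ 2
5 →τ 5 →σ 5
6 →τ 4 →σ 1

σ∘τ = [6 4 3 2 5 1]


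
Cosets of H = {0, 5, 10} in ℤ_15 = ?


H = {0, 5, 10}, |H| = 3
Number of cosets = |G|/|H| = 15/3 = 5
0 + H = {0, 5, 10}
1 + H = {1, 6, 11}
2 + H = {2, 7, 12}
3 + H = {3, 8, 13}
4 + H = {4, 9, 14}

Cosets: 0+H={0,5,10}; 1+H={1,6,11}; 2+H={2,7,12}; 3+H={3,8,13}; 4+H={4,9,14}


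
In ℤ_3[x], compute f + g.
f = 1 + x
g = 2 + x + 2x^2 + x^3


Add coefficients mod 3:
x^0: 1 + 2 = 0 (mod 3)
x^1: 1 + 1 = 2 (mod 3)
x^2: 0 + 2 = 2 (mod 3)
x^3: 0 + 1 = 1 (mod 3)
Result: 2x + 2x^2 + x^3

f + g = 2x + 2x^2 + x^3


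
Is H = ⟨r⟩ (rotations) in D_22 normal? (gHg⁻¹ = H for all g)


H = ⟨r⟩ (rotations) in D_22
The rotation subgroup ⟨r⟩ has index 2 in D_22, so it is normal

Yes, normal subgroup


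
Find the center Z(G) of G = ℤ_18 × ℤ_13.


Z(G) = {g ∈ G | gx = xg for all x ∈ G}
Direct product of abelian groups is abelian, so Z(G) = G

Z(ℤ_18 × ℤ_13) = ℤ_18 × ℤ_13


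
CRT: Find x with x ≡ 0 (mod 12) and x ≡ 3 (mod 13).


m₁ = 12, m₂ = 13, gcd = 1, so CRT applies. M = m₁·m₂ = 156
Let M₁ = M/m₁ = 13, M₂ = M/m₂ = 12
Find y₁ ≡ M₁⁻¹ (mod m₁): 13⁻¹ ≡ 1 (mod 12)
Find y₂ ≡ M₂⁻¹ (mod m₂): 12⁻¹ ≡ 12 (mod 13)
x = a₁·M₁·y₁ + a₂·M₂·y₂ = 0·13·1 + 3·12·12 = 432
Reduce mod 156: x ≡ 120
Check: 120 mod 12 = 0 ✓, 120 mod 13 = 3 ✓

x ≡ 120 (mod 156)


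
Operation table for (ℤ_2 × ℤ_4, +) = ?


Elements: {(0,0), (0,1), (0,2), (0,3), (1,0), (1,1), (1,2), (1,3)}
Operation: componentwise addition mod (2, 4)
Entry (a, b) = ((a₁+b₁) mod 2, (a₂+b₂) mod 4)

Cayley table:
      | (0,0) | (0,1) | (0,2) | (0,3) | (1,0) | (1,1) | (1,2) | (1,3)
(0,0) | (0,0) | (0,1) | (0,2) | (0,3) | (1,0) | (1,1) | (1,2) | (1,3)
(0,1) | (0,1) | (0,2) | (0,3) | (0,0) | (1,1) | (1,2) | (1,3) | (1,0)
(0,2) | (0,2) | (0,3) | (0,0) | (0,1) | (1,2) | (1,3) | (1,0) | (1,1)
(0,3) | (0,3) | (0,0) | (0,1) | (0,2) | (1,3) | (1,0) | (1,1) | (1,2)
(1,0) | (1,0) | (1,1) | (1,2) | (1,3) | (0,0) | (0,1) | (0,2) | (0,3)
(1,1) | (1,1) | (1,2) | (1,3) | (1,0) | (0,1) | (0,2) | (0,3) | (0,0)
(1,2) | (1,2) | (1,3) | (1,0) | (1,1) | (0,2) | (0,3) | (0,0) | (0,1)
(1,3) | (1,3) | (1,0) | (1,1) | (1,2) | (0,3) | (0,0) | (0,1) | (0,2)


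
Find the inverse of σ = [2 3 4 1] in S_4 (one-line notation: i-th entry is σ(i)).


To find σ⁻¹, swap domain and range:
σ(1) = 2 → σ⁻¹(2) = 1
σ(2) = 3 → σ⁻¹(3) = 2
σ(3) = 4 → σ⁻¹(4) = 3
σ(4) = 1 → σ⁻¹(1) = 4

σ⁻¹ = [4 1 2 3]


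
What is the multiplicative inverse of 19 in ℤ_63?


Use the extended Euclidean algorithm to write 1 = 19·s + 63·t; then s mod 63 is the inverse.
Euclidean algorithm:
  19 = 0·63 + 19
  63 = 3·19 + 6
  19 = 3·6 + 1
  6 = 6·1 + 0
gcd(19,63) = 1
Back-substitution gives: 19·(10) + 63·(-3) = 1
So 19⁻¹ ≡ 10 ≡ 10 (mod 63)
Check: 19 × 10 = 190 ≡ 1 (mod 63) ✓

19⁻¹ ≡ 10 (mod 63)


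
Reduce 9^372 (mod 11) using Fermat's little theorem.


Fermat's little theorem: if p is prime and gcd(a,p)=1, then a^(p-1) ≡ 1 (mod p)
p = 11 is prime, gcd(9,11) = 1
Reduce exponent: 372 mod 10 = 2
So 9^372 ≡ 9^2 (mod 11)
9^2 mod 11 = 4

9^372 ≡ 4 (mod 11)


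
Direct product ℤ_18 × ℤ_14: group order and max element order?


|ℤ_18 × ℤ_14| = 18 × 14 = 252
Max element order = lcm(18,14) = 126
Cyclic? No (gcd=2)

|ℤ_18×ℤ_14| = 252, max element order = 126


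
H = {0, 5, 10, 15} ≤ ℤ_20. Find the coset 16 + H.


16 + H = {16 + h (mod 20) : h ∈ H}
16+0=16, 16+5=1, 16+10=6, 16+15=11
16 + H = {1, 6, 11, 16} = 1 + H

16 + H = {1, 6, 11, 16}


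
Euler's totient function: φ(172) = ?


Factor n: 172 = 2^2 × 43
φ(n) = n · ∏(1 - 1/p) over distinct primes p | n
φ(172) = 172 · (1 - 1/2) · (1 - 1/43) = 84

φ(172) = 84


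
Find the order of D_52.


|D_n| = 2n (n rotations and n reflections)
|D_52| = 2×52 = 104

|D_52| = 104


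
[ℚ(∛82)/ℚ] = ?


∛82 has minimal polynomial x³ - 82 (irreducible over ℚ since 82 is not a perfect cube)

[ℚ(∛82)/ℚ] = 3


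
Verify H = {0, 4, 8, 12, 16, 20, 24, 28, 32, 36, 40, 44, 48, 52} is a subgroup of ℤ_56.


Subgroup test for H = {0, 4, 8, 12, 16, 20, 24, 28, 32, 36, 40, 44, 48, 52} in (ℤ_56, +):
(1) 0 ∈ H? Yes
(2) Closure: for all a,b ∈ H, (a+b) mod 56 ∈ H? Yes
(3) Inverses: for all a ∈ H, -a mod 56 ∈ H? Yes

Yes, H is a subgroup of ℤ_56


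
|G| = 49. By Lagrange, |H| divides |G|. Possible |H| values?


Lagrange's theorem: |H| divides |G|
|G| = 49
Divisors of 49: 1, 7, 49

Possible subgroup orders: {1, 7, 49}


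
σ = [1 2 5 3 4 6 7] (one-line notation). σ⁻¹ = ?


To find σ⁻¹, swap domain and range:
σ(1) = 1 → σ⁻¹(1) = 1
σ(2) = 2 → σ⁻¹(2) = 2
σ(3) = 5 → σ⁻¹(5) = 3
σ(4) = 3 → σ⁻¹(3) = 4
σ(5) = 4 → σ⁻¹(4) = 5
σ(6) = 6 → σ⁻¹(6) = 6
σ(7) = 7 → σ⁻¹(7) = 7

σ⁻¹ = [1 2 4 5 3 6 7]


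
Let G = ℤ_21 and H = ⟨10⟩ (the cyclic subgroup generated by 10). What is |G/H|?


|⟨10⟩| = n / gcd(10, 21) = 21 / 1 = 21
H is normal (ℤ_21 is abelian).
|G/H| = |G| / |H| = 21 / 21 = 1

|G/H| = 1


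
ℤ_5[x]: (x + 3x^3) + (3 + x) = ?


Add coefficients mod 5:
x^0: 0 + 3 = 3 (mod 5)
x^1: 1 + 1 = 2 (mod 5)
x^2: 0 + 0 = 0 (mod 5)
x^3: 3 + 0 = 3 (mod 5)
Result: 3 + 2x + 3x^3

f + g = 3 + 2x + 3x^3


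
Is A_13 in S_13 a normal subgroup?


H = A_13 in S_13
A_13 has index 2 in S_13, and every subgroup of index 2 is normal

Yes, normal subgroup


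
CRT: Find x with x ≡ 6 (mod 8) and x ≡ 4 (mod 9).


m₁ = 8, m₂ = 9, gcd = 1, so CRT applies. M = m₁·m₂ = 72
Let M₁ = M/m₁ = 9, M₂ = M/m₂ = 8
Find y₁ ≡ M₁⁻¹ (mod m₁): 9⁻¹ ≡ 1 (mod 8)
Find y₂ ≡ M₂⁻¹ (mod m₂): 8⁻¹ ≡ 8 (mod 9)
x = a₁·M₁·y₁ + a₂·M₂·y₂ = 6·9·1 + 4·8·8 = 310
Reduce mod 72: x ≡ 22
Check: 22 mod 8 = 6 ✓, 22 mod 9 = 4 ✓

x ≡ 22 (mod 72)


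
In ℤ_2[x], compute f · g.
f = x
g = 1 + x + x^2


Expand and collect like terms; reduce coefficients mod 2:
x^0: 0·1 = 0 ≡ 0 (mod 2)
x^1: 0·1 + 1·1 = 1 ≡ 1 (mod 2)
x^2: 0·1 + 1·1 = 1 ≡ 1 (mod 2)
x^3: 1·1 = 1 ≡ 1 (mod 2)
Result: x + x^2 + x^3

f · g = x + x^2 + x^3


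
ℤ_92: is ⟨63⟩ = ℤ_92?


g generates ℤ_n iff gcd(g, n) = 1
gcd(63, 92) = 1
Since gcd = 1, 63 is a generator.

Yes, 63 generates ℤ_92


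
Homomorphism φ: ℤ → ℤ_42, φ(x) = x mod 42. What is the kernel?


Kernel = preimage of identity
ker(φ) = {x ∈ ℤ : x ≡ 0 (mod 42)} = 42ℤ = {0, ±42, ±84, ...}

ker(φ) = 42ℤ


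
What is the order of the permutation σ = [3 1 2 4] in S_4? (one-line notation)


Cycle decomposition: (1 3 2)
Cycle lengths: 3
Order = lcm(3) = 3

ord(σ) = 3


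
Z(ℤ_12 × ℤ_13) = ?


Z(G) = {g ∈ G | gx = xg for all x ∈ G}
Direct product of abelian groups is abelian, so Z(G) = G

Z(ℤ_12 × ℤ_13) = ℤ_12 × ℤ_13


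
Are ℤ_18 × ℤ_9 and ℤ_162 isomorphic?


Comparing ℤ_18 × ℤ_9 and ℤ_162:
gcd(18,9) = 9 ≠ 1. Max element order in ℤ_18×ℤ_9 is lcm(18,9) = 18 < 162, so it has no element of order 162

No, ℤ_18 × ℤ_9 ≇ ℤ_162


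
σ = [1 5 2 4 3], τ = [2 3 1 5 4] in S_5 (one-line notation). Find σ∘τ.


σ∘τ: apply τ first, then σ
1 →τ 2 →σ 5
2 →τ 3 →σ 2
3 →τ 1 →σ 1
4 →τ 5 →σ 3
5 →τ 4 →σ 4

σ∘τ = [5 2 1 3 4]


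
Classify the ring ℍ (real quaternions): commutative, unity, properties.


quaternion multiplication is non-commutative (ij = k ≠ ji = -k); has unity 1; a division ring but not an integral domain since integral domains are commutative by convention
Commutative: No
Integral domain: No
Has unity: Yes

ℍ (real quaternions): Commutative=No, Unity=Yes


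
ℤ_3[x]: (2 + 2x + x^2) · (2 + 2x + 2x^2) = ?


Expand and collect like terms; reduce coefficients mod 3:
x^0: 2·2 = 4 ≡ 1 (mod 3)
x^1: 2·2 + 2·2 = 8 ≡ 2 (mod 3)
x^2: 2·2 + 2·2 + 1·2 = 10 ≡ 1 (mod 3)
x^3: 2·2 + 1·2 = 6 ≡ 0 (mod 3)
x^4: 1·2 = 2 ≡ 2 (mod 3)
Result: 1 + 2x + x^2 + 2x^4

f · g = 1 + 2x + x^2 + 2x^4


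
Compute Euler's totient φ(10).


φ(n) = count of k ∈ {1,...,n} with gcd(k,n)=1
Coprimes to 10: {1, 3, 7, 9}
Count: 4

φ(10) = 4


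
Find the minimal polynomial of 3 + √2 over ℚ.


Let α = 3 + √2. Then α - 3 = √2, so (α - 3)² = 2, giving α² - 6α + 7 = 0. Degree 2 and α ∉ ℚ, so this is the minimal polynomial.

Minimal polynomial: x² - 6x + 7


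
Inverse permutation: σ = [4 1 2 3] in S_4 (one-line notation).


To find σ⁻¹, swap domain and range:
σ(1) = 4 → σ⁻¹(4) = 1
σ(2) = 1 → σ⁻¹(1) = 2
σ(3) = 2 → σ⁻¹(2) = 3
σ(4) = 3 → σ⁻¹(3) = 4

σ⁻¹ = [2 3 4 1]


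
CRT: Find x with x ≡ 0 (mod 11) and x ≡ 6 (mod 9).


m₁ = 11, m₂ = 9, gcd = 1, so CRT applies. M = m₁·m₂ = 99
Let M₁ = M/m₁ = 9, M₂ = M/m₂ = 11
Find y₁ ≡ M₁⁻¹ (mod m₁): 9⁻¹ ≡ 5 (mod 11)
Find y₂ ≡ M₂⁻¹ (mod m₂): 11⁻¹ ≡ 5 (mod 9)
x = a₁·M₁·y₁ + a₂·M₂·y₂ = 0·9·5 + 6·11·5 = 330
Reduce mod 99: x ≡ 33
Check: 33 mod 11 = 0 ✓, 33 mod 9 = 6 ✓

x ≡ 33 (mod 99)


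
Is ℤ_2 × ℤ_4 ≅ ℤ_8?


Comparing ℤ_2 × ℤ_4 and ℤ_8:
gcd(2,4) = 2 ≠ 1. Max element order in ℤ_2×ℤ_4 is lcm(2,4) = 4 < 8, so it has no element of order 8

No, ℤ_2 × ℤ_4 ≇ ℤ_8


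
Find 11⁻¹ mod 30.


Use the extended Euclidean algorithm to write 1 = 11·s + 30·t; then s mod 30 is the inverse.
Euclidean algorithm:
  11 = 0·30 + 11
  30 = 2·11 + 8
  11 = 1·8 + 3
  8 = 2·3 + 2
  3 = 1·2 + 1
  2 = 2·1 + 0
gcd(11,30) = 1
Back-substitution gives: 11·(11) + 30·(-4) = 1
So 11⁻¹ ≡ 11 ≡ 11 (mod 30)
Check: 11 × 11 = 121 ≡ 1 (mod 30) ✓

11⁻¹ ≡ 11 (mod 30)


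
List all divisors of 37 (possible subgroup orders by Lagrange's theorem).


Lagrange's theorem: |H| divides |G|
|G| = 37
Divisors of 37: 1, 37

Possible subgroup orders: {1, 37}


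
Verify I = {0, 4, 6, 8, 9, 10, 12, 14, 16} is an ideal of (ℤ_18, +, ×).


Check ideal conditions for I = {0, 4, 6, 8, 9, 10, 12, 14, 16} in ℤ_18:
(1) I is an additive subgroup? No
(2) For r ∈ ℤ_18 and a ∈ I: r·a ∈ I? No  [counterexample: r=2, a=10, r·a mod 18 = 2 ∉ I]

No, I is not an ideal of ℤ_18


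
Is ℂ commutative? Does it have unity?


ℂ is a field: commutative, has unity, every nonzero element is a unit (hence an integral domain)
Commutative: Yes
Integral domain: Yes
Has unity: Yes

ℂ: Commutative=Yes, Unity=Yes


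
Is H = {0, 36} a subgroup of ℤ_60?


Subgroup test for H = {0, 36} in (ℤ_60, +):
(1) 0 ∈ H? Yes
(2) Closure: for all a,b ∈ H, (a+b) mod 60 ∈ H? No  [counterexample: 36 + 36 = 12 ∉ H]
(3) Inverses: for all a ∈ H, -a mod 60 ∈ H? No

No, H is not a subgroup of ℤ_60


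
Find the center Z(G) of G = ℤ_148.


Z(G) = {g ∈ G | gx = xg for all x ∈ G}
ℤ_148 is abelian, so Z(G) = G

Z(ℤ_148) = ℤ_148


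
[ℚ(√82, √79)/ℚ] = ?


[ℚ(√82,√79):ℚ] = [ℚ(√82,√79):ℚ(√82)]·[ℚ(√82):ℚ] = 2·2 = 4

[ℚ(√82, √79)/ℚ] = 4


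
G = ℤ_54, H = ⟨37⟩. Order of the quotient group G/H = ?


|⟨37⟩| = n / gcd(37, 54) = 54 / 1 = 54
H is normal (ℤ_54 is abelian).
|G/H| = |G| / |H| = 54 / 54 = 1

|G/H| = 1


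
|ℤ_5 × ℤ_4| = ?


|A × B| = |A| · |B|
|ℤ_5 × ℤ_4| = 5 × 4 = 20

|ℤ_5 × ℤ_4| = 20


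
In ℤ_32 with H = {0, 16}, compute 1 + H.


1 + H = {1 + h (mod 32) : h ∈ H}
1+0=1, 1+16=17

1 + H = {1, 17}


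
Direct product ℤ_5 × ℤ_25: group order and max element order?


|ℤ_5 × ℤ_25| = 5 × 25 = 125
Max element order = lcm(5,25) = 25
Cyclic? No (gcd=5)

|ℤ_5×ℤ_25| = 125, max element order = 25


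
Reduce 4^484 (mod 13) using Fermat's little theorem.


Fermat's little theorem: if p is prime and gcd(a,p)=1, then a^(p-1) ≡ 1 (mod p)
p = 13 is prime, gcd(4,13) = 1
Reduce exponent: 484 mod 12 = 4
So 4^484 ≡ 4^4 (mod 13)
4^4 mod 13 = 9

4^484 ≡ 9 (mod 13)


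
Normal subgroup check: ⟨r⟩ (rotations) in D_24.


H = ⟨r⟩ (rotations) in D_24
The rotation subgroup ⟨r⟩ has index 2 in D_24, so it is normal

Yes, normal subgroup


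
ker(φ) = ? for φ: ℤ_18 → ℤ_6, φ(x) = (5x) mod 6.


Kernel = preimage of identity
ker(φ) = {x ∈ ℤ_18 : 5x ≡ 0 (mod 6)}. Since 6 | 18, φ is well-defined. The kernel is the cyclic subgroup ⟨6⟩ of ℤ_18 (order 3), i.e. {0, 6, 12}

ker(φ) = {0, 6, 12}


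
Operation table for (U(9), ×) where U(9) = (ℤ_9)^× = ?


Elements: {1, 2, 4, 5, 7, 8}
Operation: multiplication mod 9
Entry (a, b) = (a × b) mod 9

Cayley table:
  | 1 | 2 | 4 | 5 | 7 | 8
1 | 1 | 2 | 4 | 5 | 7 | 8
2 | 2 | 4 | 8 | 1 | 5 | 7
4 | 4 | 8 | 7 | 2 | 1 | 5
5 | 5 | 1 | 2 | 7 | 8 | 4
7 | 7 | 5 | 1 | 8 | 4 | 2
8 | 8 | 7 | 5 | 4 | 2 | 1


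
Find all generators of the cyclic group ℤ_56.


g generates ℤ_n iff gcd(g,n) = 1
Prime factors of 56: 2, 7
Generators are g ∈ {1,...,55} not divisible by any of these primes.
Generators: {1, 3, 5, 9, 11, 13, 15, 17, 19, 23, 25, 27, 29, 31, 33, 37, 39, 41, 43, 45, 47, 51, 53, 55}
Number of generators = φ(56) = 24

Generators of ℤ_56 = {1, 3, 5, 9, 11, 13, 15, 17, 19, 23, 25, 27, 29, 31, 33, 37, 39, 41, 43, 45, 47, 51, 53, 55}


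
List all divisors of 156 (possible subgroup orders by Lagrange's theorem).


Lagrange's theorem: |H| divides |G|
|G| = 156
Divisors of 156: 1, 2, 3, 4, 6, 12, 13, 26, 39, 52, 78, 156

Possible subgroup orders: {1, 2, 3, 4, 6, 12, 13, 26, 39, 52, 78, 156}


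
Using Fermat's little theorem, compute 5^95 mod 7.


Fermat's little theorem: if p is prime and gcd(a,p)=1, then a^(p-1) ≡ 1 (mod p)
p = 7 is prime, gcd(5,7) = 1
Reduce exponent: 95 mod 6 = 5
So 5^95 ≡ 5^5 (mod 7)
5^5 mod 7 = 3

5^95 ≡ 3 (mod 7)


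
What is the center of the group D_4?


Z(G) = {g ∈ G | gx = xg for all x ∈ G}
For even n, Z(D_n) = {e, r^(n/2)}: the 180° rotation r^2 commutes with every reflection and rotation

Z(D_4) = {e, r^2}


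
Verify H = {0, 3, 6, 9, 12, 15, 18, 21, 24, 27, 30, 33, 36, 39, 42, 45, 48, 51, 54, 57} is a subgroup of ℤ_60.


Subgroup test for H = {0, 3, 6, 9, 12, 15, 18, 21, 24, 27, 30, 33, 36, 39, 42, 45, 48, 51, 54, 57} in (ℤ_60, +):
(1) 0 ∈ H? Yes
(2) Closure: for all a,b ∈ H, (a+b) mod 60 ∈ H? Yes
(3) Inverses: for all a ∈ H, -a mod 60 ∈ H? Yes

Yes, H is a subgroup of ℤ_60


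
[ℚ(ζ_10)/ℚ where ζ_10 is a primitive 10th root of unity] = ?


[ℚ(ζ_n):ℚ] = deg Φ_n(x) = φ(n). Here φ(10) = 4

[ℚ(ζ_10)/ℚ where ζ_10 is a primitive 10th root of unity] = 4


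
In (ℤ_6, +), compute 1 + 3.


Operation: addition mod 6
1 + 3 = (a + b) mod 6 with a = 1, b = 3

1 + 3 = 4


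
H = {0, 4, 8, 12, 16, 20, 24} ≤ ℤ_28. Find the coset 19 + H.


19 + H = {19 + h (mod 28) : h ∈ H}
19+0=19, 19+4=23, 19+8=27, 19+12=3, 19+16=7, 19+20=11, 19+24=15
19 + H = {3, 7, 11, 15, 19, 23, 27} = 3 + H

19 + H = {3, 7, 11, 15, 19, 23, 27}


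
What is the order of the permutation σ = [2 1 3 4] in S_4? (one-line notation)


Cycle decomposition: (1 2)
Cycle lengths: 2
Order = lcm(2) = 2

ord(σ) = 2


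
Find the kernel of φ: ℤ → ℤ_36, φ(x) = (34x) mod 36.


Kernel = preimage of identity
ker(φ) = {x ∈ ℤ : 34x ≡ 0 (mod 36)}. gcd(34,36) = 2, so 34x ≡ 0 (mod 36) ⟺ x ≡ 0 (mod 36/2 = 18). Hence ker(φ) = 18ℤ

ker(φ) = 18ℤ


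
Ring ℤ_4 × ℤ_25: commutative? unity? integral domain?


Direct product ring; commutative with unity (1,1); but (1,0)·(0,1) = (0,0) gives zero divisors, so not an integral domain
Commutative: Yes
Integral domain: No
Has unity: Yes

ℤ_4 × ℤ_25: Commutative=Yes, Unity=Yes


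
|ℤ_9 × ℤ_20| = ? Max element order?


|ℤ_9 × ℤ_20| = 9 × 20 = 180
Max element order = lcm(9,20) = 180
Cyclic? Yes (gcd=1)

|ℤ_9×ℤ_20| = 180, max element order = 180


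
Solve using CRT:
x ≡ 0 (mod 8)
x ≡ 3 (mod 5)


m₁ = 8, m₂ = 5, gcd = 1, so CRT applies. M = m₁·m₂ = 40
Let M₁ = M/m₁ = 5, M₂ = M/m₂ = 8
Find y₁ ≡ M₁⁻¹ (mod m₁): 5⁻¹ ≡ 5 (mod 8)
Find y₂ ≡ M₂⁻¹ (mod m₂): 8⁻¹ ≡ 2 (mod 5)
x = a₁·M₁·y₁ + a₂·M₂·y₂ = 0·5·5 + 3·8·2 = 48
Reduce mod 40: x ≡ 8
Check: 8 mod 8 = 0 ✓, 8 mod 5 = 3 ✓

x ≡ 8 (mod 40)


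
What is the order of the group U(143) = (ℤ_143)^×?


U(n) is the group of units mod n; |U(n)| = φ(n)
|U(143)| = φ(143) = 120

|U(143) = (ℤ_143)^×| = 120


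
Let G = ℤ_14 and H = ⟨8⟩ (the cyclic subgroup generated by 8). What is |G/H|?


|⟨8⟩| = n / gcd(8, 14) = 14 / 2 = 7
H is normal (ℤ_14 is abelian).
|G/H| = |G| / |H| = 14 / 7 = 2

|G/H| = 2


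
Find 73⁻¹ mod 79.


Use the extended Euclidean algorithm to write 1 = 73·s + 79·t; then s mod 79 is the inverse.
Euclidean algorithm:
  73 = 0·79 + 73
  79 = 1·73 + 6
  73 = 12·6 + 1
  6 = 6·1 + 0
gcd(73,79) = 1
Back-substitution gives: 73·(13) + 79·(-12) = 1
So 73⁻¹ ≡ 13 ≡ 13 (mod 79)
Check: 73 × 13 = 949 ≡ 1 (mod 79) ✓

73⁻¹ ≡ 13 (mod 79)


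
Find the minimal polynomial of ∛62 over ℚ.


∛62 satisfies x³ - 62 = 0, irreducible over ℚ (no rational root; 62 is not a perfect cube)

Minimal polynomial: x³ - 62


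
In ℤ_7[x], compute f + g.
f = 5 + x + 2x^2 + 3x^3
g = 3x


Add coefficients mod 7:
x^0: 5 + 0 = 5 (mod 7)
x^1: 1 + 3 = 4 (mod 7)
x^2: 2 + 0 = 2 (mod 7)
x^3: 3 + 0 = 3 (mod 7)
Result: 5 + 4x + 2x^2 + 3x^3

f + g = 5 + 4x + 2x^2 + 3x^3


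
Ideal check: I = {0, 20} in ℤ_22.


Check ideal conditions for I = {0, 20} in ℤ_22:
(1) I is an additive subgroup? No
(2) For r ∈ ℤ_22 and a ∈ I: r·a ∈ I? No  [counterexample: r=2, a=20, r·a mod 22 = 18 ∉ I]

No, I is not an ideal of ℤ_22


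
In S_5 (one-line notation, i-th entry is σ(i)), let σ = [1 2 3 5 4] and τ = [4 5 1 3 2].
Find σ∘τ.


σ∘τ: apply τ first, then σ
1 →τ 4 →σ 5
2 →τ 5 →σ 4
3 →τ 1 →σ 1
4 →τ 3 →σ 3
5 →τ 2 →σ 2

σ∘τ = [5 4 1 3 2]


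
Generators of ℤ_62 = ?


g generates ℤ_n iff gcd(g,n) = 1
Prime factors of 62: 2, 31
Generators are g ∈ {1,...,61} not divisible by any of these primes.
Generators: {1, 3, 5, 7, 9, 11, 13, 15, 17, 19, 21, 23, 25, 27, 29, 33, 35, 37, 39, 41, 43, 45, 47, 49, 51, 53, 55, 57, 59, 61}
Number of generators = φ(62) = 30

Generators of ℤ_62 = {1, 3, 5, 7, 9, 11, 13, 15, 17, 19, 21, 23, 25, 27, 29, 33, 35, 37, 39, 41, 43, 45, 47, 49, 51, 53, 55, 57, 59, 61}


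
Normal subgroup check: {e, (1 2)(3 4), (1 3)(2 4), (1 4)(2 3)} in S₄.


H = {e, (1 2)(3 4), (1 3)(2 4), (1 4)(2 3)} in S₄
This is the Klein four-group V₄; it is normal in S₄ (it is a union of conjugacy classes)

Yes, normal subgroup


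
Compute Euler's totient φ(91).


Factor n: 91 = 7 × 13
φ(n) = n · ∏(1 - 1/p) over distinct primes p | n
φ(91) = 91 · (1 - 1/7) · (1 - 1/13) = 72

φ(91) = 72


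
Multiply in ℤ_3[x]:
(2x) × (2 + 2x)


Expand and collect like terms; reduce coefficients mod 3:
x^0: 0·2 = 0 ≡ 0 (mod 3)
x^1: 0·2 + 2·2 = 4 ≡ 1 (mod 3)
x^2: 2·2 = 4 ≡ 1 (mod 3)
Result: x + x^2

f · g = x + x^2


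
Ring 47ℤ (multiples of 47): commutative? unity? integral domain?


47ℤ is a commutative ring under +,× but has no multiplicative identity (1 ∉ 47ℤ); it has no zero divisors, but without unity it is not an integral domain
Commutative: Yes
Integral domain: No
Has unity: No

47ℤ (multiples of 47): Commutative=Yes, Unity=No


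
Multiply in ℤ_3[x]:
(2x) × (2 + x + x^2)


Expand and collect like terms; reduce coefficients mod 3:
x^0: 0·2 = 0 ≡ 0 (mod 3)
x^1: 0·1 + 2·2 = 4 ≡ 1 (mod 3)
x^2: 0·1 + 2·1 = 2 ≡ 2 (mod 3)
x^3: 2·1 = 2 ≡ 2 (mod 3)
Result: x + 2x^2 + 2x^3

f · g = x + 2x^2 + 2x^3


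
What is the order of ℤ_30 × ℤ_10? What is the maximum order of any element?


|ℤ_30 × ℤ_10| = 30 × 10 = 300
Max element order = lcm(30,10) = 30
Cyclic? No (gcd=10)

|ℤ_30×ℤ_10| = 300, max element order = 30


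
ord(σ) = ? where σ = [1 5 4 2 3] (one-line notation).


Cycle decomposition: (2 5 3 4)
Cycle lengths: 4
Order = lcm(4) = 4

ord(σ) = 4


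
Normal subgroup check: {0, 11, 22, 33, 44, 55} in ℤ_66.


H = {0, 11, 22, 33, 44, 55} in ℤ_66
ℤ_66 is abelian; every subgroup of an abelian group is normal

Yes, normal subgroup


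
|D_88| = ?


|D_n| = 2n (n rotations and n reflections)
|D_88| = 2×88 = 176

|D_88| = 176


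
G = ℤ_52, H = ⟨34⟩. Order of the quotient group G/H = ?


|⟨34⟩| = n / gcd(34, 52) = 52 / 2 = 26
H is normal (ℤ_52 is abelian).
|G/H| = |G| / |H| = 52 / 26 = 2

|G/H| = 2


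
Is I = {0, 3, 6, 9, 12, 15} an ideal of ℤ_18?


Check ideal conditions for I = {0, 3, 6, 9, 12, 15} in ℤ_18:
(1) I is an additive subgroup? Yes
(2) For r ∈ ℤ_18 and a ∈ I: r·a ∈ I? Yes

Yes, I is an ideal of ℤ_18


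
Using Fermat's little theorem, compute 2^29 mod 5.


Fermat's little theorem: if p is prime and gcd(a,p)=1, then a^(p-1) ≡ 1 (mod p)
p = 5 is prime, gcd(2,5) = 1
Reduce exponent: 29 mod 4 = 1
So 2^29 ≡ 2^1 (mod 5)
2^1 mod 5 = 2

2^29 ≡ 2 (mod 5)


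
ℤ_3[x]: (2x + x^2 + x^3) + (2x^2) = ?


Add coefficients mod 3:
x^0: 0 + 0 = 0 (mod 3)
x^1: 2 + 0 = 2 (mod 3)
x^2: 1 + 2 = 0 (mod 3)
x^3: 1 + 0 = 1 (mod 3)
Result: 2x + x^3

f + g = 2x + x^3


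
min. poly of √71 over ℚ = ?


√71 satisfies x² - 71 = 0, irreducible over ℚ since 71 is squarefree

Minimal polynomial: x² - 71


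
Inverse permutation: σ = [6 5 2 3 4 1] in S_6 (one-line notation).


To find σ⁻¹, swap domain and range:
σ(1) = 6 → σ⁻¹(6) = 1
σ(2) = 5 → σ⁻¹(5) = 2
σ(3) = 2 → σ⁻¹(2) = 3
σ(4) = 3 → σ⁻¹(3) = 4
σ(5) = 4 → σ⁻¹(4) = 5
σ(6) = 1 → σ⁻¹(1) = 6

σ⁻¹ = [6 3 4 5 2 1]


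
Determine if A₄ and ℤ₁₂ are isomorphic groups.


Comparing A₄ and ℤ₁₂:
A₄ is non-abelian, ℤ₁₂ is abelian

No, A₄ ≇ ℤ₁₂


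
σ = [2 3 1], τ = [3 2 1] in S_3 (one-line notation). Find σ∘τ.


σ∘τ: apply τ first, then σ
1 →τ 3 →σ 1
2 →τ 2 →σ 3
3 →τ 1 →σ 2

σ∘τ = [1 3 2]


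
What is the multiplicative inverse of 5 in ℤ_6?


Use the extended Euclidean algorithm to write 1 = 5·s + 6·t; then s mod 6 is the inverse.
Euclidean algorithm:
  5 = 0·6 + 5
  6 = 1·5 + 1
  5 = 5·1 + 0
gcd(5,6) = 1
Back-substitution gives: 5·(-1) + 6·(1) = 1
So 5⁻¹ ≡ -1 ≡ 5 (mod 6)
Check: 5 × 5 = 25 ≡ 1 (mod 6) ✓

5⁻¹ ≡ 5 (mod 6)


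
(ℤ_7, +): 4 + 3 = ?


Operation: addition mod 7
4 + 3 = (a + b) mod 7 with a = 4, b = 3

4 + 3 = 0


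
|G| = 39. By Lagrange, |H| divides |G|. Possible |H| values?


Lagrange's theorem: |H| divides |G|
|G| = 39
Divisors of 39: 1, 3, 13, 39

Possible subgroup orders: {1, 3, 13, 39}


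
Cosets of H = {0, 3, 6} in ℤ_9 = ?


H = {0, 3, 6}, |H| = 3
Number of cosets = |G|/|H| = 9/3 = 3
0 + H = {0, 3, 6}
1 + H = {1, 4, 7}
2 + H = {2, 5, 8}

Cosets: 0+H={0,3,6}; 1+H={1,4,7}; 2+H={2,5,8}


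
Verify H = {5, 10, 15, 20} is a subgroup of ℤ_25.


Subgroup test for H = {5, 10, 15, 20} in (ℤ_25, +):
(1) 0 ∈ H? No
(2) Closure: for all a,b ∈ H, (a+b) mod 25 ∈ H? No  [counterexample: 5 + 20 = 0 ∉ H]
(3) Inverses: for all a ∈ H, -a mod 25 ∈ H? Yes

No, H is not a subgroup of ℤ_25


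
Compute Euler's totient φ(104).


Factor n: 104 = 2^3 × 13
φ(n) = n · ∏(1 - 1/p) over distinct primes p | n
φ(104) = 104 · (1 - 1/2) · (1 - 1/13) = 48

φ(104) = 48


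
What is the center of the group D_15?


Z(G) = {g ∈ G | gx = xg for all x ∈ G}
For odd n, Z(D_n) = {e}: no nontrivial rotation commutes with all reflections

Z(D_15) = {e}


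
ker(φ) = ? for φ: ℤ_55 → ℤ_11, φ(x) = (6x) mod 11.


Kernel = preimage of identity
ker(φ) = {x ∈ ℤ_55 : 6x ≡ 0 (mod 11)}. Since 11 | 55, φ is well-defined. The kernel is the cyclic subgroup ⟨11⟩ of ℤ_55 (order 5), i.e. {0, 11, 22, 33, 44}

ker(φ) = {0, 11, 22, 33, 44}


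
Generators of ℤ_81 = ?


g generates ℤ_n iff gcd(g,n) = 1
Prime factors of 81: 3
Generators are g ∈ {1,...,80} not divisible by any of these primes.
Generators: {1, 2, 4, 5, 7, 8, 10, 11, 13, 14, 16, 17, 19, 20, 22, 23, 25, 26, 28, 29, 31, 32, 34, 35, 37, 38, 40, 41, 43, 44, 46, 47, 49, 50, 52, 53, 55, 56, 58, 59, 61, 62, 64, 65, 67, 68, 70, 71, 73, 74, 76, 77, 79, 80}
Number of generators = φ(81) = 54

Generators of ℤ_81 = {1, 2, 4, 5, 7, 8, 10, 11, 13, 14, 16, 17, 19, 20, 22, 23, 25, 26, 28, 29, 31, 32, 34, 35, 37, 38, 40, 41, 43, 44, 46, 47, 49, 50, 52, 53, 55, 56, 58, 59, 61, 62, 64, 65, 67, 68, 70, 71, 73, 74, 76, 77, 79, 80}


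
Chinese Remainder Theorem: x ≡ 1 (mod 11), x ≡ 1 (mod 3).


m₁ = 11, m₂ = 3, gcd = 1, so CRT applies. M = m₁·m₂ = 33
Let M₁ = M/m₁ = 3, M₂ = M/m₂ = 11
Find y₁ ≡ M₁⁻¹ (mod m₁): 3⁻¹ ≡ 4 (mod 11)
Find y₂ ≡ M₂⁻¹ (mod m₂): 11⁻¹ ≡ 2 (mod 3)
x = a₁·M₁·y₁ + a₂·M₂·y₂ = 1·3·4 + 1·11·2 = 34
Reduce mod 33: x ≡ 1
Check: 1 mod 11 = 1 ✓, 1 mod 3 = 1 ✓

x ≡ 1 (mod 33)


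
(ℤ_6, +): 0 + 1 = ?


Operation: addition mod 6
0 + 1 = (a + b) mod 6 with a = 0, b = 1

0 + 1 = 1


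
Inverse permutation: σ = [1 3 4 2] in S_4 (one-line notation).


To find σ⁻¹, swap domain and range:
σ(1) = 1 → σ⁻¹(1) = 1
σ(2) = 3 → σ⁻¹(3) = 2
σ(3) = 4 → σ⁻¹(4) = 3
σ(4) = 2 → σ⁻¹(2) = 4

σ⁻¹ = [1 4 2 3]


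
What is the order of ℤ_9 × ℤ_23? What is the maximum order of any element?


|ℤ_9 × ℤ_23| = 9 × 23 = 207
Max element order = lcm(9,23) = 207
Cyclic? Yes (gcd=1)

|ℤ_9×ℤ_23| = 207, max element order = 207


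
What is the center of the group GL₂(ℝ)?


Z(G) = {g ∈ G | gx = xg for all x ∈ G}
Only scalar multiples of the identity commute with all invertible matrices

Z(GL₂(ℝ)) = {aI : a ∈ ℝ, a ≠ 0}


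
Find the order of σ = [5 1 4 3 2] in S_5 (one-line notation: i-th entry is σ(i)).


Cycle decomposition: (1 5 2) (3 4)
Cycle lengths: 3, 2
Order = lcm(3, 2) = 6

ord(σ) = 6


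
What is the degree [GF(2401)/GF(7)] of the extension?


GF(2401) = GF(7^4), so the extension degree is 4

[GF(2401)/GF(7)] = 4


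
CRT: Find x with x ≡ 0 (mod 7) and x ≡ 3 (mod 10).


m₁ = 7, m₂ = 10, gcd = 1, so CRT applies. M = m₁·m₂ = 70
Let M₁ = M/m₁ = 10, M₂ = M/m₂ = 7
Find y₁ ≡ M₁⁻¹ (mod m₁): 10⁻¹ ≡ 5 (mod 7)
Find y₂ ≡ M₂⁻¹ (mod m₂): 7⁻¹ ≡ 3 (mod 10)
x = a₁·M₁·y₁ + a₂·M₂·y₂ = 0·10·5 + 3·7·3 = 63
Reduce mod 70: x ≡ 63
Check: 63 mod 7 = 0 ✓, 63 mod 10 = 3 ✓

x ≡ 63 (mod 70)


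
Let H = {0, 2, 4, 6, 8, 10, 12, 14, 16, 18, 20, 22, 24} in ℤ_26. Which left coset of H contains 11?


11 + H = {11 + h (mod 26) : h ∈ H}
11+0=11, 11+2=13, 11+4=15, 11+6=17, 11+8=19, 11+10=21, 11+12=23, 11+14=25, 11+16=1, 11+18=3, 11+20=5, 11+22=7, 11+24=9
11 + H = {1, 3, 5, 7, 9, 11, 13, 15, 17, 19, 21, 23, 25} = 1 + H

11 + H = {1, 3, 5, 7, 9, 11, 13, 15, 17, 19, 21, 23, 25}


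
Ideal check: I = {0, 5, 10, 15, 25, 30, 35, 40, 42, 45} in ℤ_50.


Check ideal conditions for I = {0, 5, 10, 15, 25, 30, 35, 40, 42, 45} in ℤ_50:
(1) I is an additive subgroup? No
(2) For r ∈ ℤ_50 and a ∈ I: r·a ∈ I? No  [counterexample: r=2, a=10, r·a mod 50 = 20 ∉ I]

No, I is not an ideal of ℤ_50


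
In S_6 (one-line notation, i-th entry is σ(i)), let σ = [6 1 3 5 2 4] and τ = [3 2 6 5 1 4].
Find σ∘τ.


σ∘τ: apply τ first, then σ
1 →τ 3 →σ 3
2 →τ 2 →σ 1
3 →τ 6 →σ 4
4 →τ 5 →σ 2
5 →τ 1 →σ 6
6 →τ 4 →σ 5

σ∘τ = [3 1 4 2 6 5]


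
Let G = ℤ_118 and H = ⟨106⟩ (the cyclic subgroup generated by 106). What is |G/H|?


|⟨106⟩| = n / gcd(106, 118) = 118 / 2 = 59
H is normal (ℤ_118 is abelian).
|G/H| = |G| / |H| = 118 / 59 = 2

|G/H| = 2


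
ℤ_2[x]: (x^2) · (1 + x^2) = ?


Expand and collect like terms; reduce coefficients mod 2:
x^0: 0·1 = 0 ≡ 0 (mod 2)
x^1: 0·0 + 0·1 = 0 ≡ 0 (mod 2)
x^2: 0·1 + 0·0 + 1·1 = 1 ≡ 1 (mod 2)
x^3: 0·1 + 1·0 = 0 ≡ 0 (mod 2)
x^4: 1·1 = 1 ≡ 1 (mod 2)
Result: x^2 + x^4

f · g = x^2 + x^4


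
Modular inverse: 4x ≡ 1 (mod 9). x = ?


Use the extended Euclidean algorithm to write 1 = 4·s + 9·t; then s mod 9 is the inverse.
Euclidean algorithm:
  4 = 0·9 + 4
  9 = 2·4 + 1
  4 = 4·1 + 0
gcd(4,9) = 1
Back-substitution gives: 4·(-2) + 9·(1) = 1
So 4⁻¹ ≡ -2 ≡ 7 (mod 9)
Check: 4 × 7 = 28 ≡ 1 (mod 9) ✓

4⁻¹ ≡ 7 (mod 9)


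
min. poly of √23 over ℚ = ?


√23 satisfies x² - 23 = 0, irreducible over ℚ since 23 is squarefree

Minimal polynomial: x² - 23


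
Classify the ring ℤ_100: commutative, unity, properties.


ℤ_100 is a commutative ring with unity 1; 100 = 2×50 is composite, so 2·50 ≡ 0 gives zero divisors (not an integral domain)
Commutative: Yes
Integral domain: No
Has unity: Yes

ℤ_100: Commutative=Yes, Unity=Yes


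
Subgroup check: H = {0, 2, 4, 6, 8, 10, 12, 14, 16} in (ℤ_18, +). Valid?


Subgroup test for H = {0, 2, 4, 6, 8, 10, 12, 14, 16} in (ℤ_18, +):
(1) 0 ∈ H? Yes
(2) Closure: for all a,b ∈ H, (a+b) mod 18 ∈ H? Yes
(3) Inverses: for all a ∈ H, -a mod 18 ∈ H? Yes

Yes, H is a subgroup of ℤ_18


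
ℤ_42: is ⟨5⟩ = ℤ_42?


g generates ℤ_n iff gcd(g, n) = 1
gcd(5, 42) = 1
Since gcd = 1, 5 is a generator.

Yes, 5 generates ℤ_42


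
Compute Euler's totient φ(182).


Factor n: 182 = 2 × 7 × 13
φ(n) = n · ∏(1 - 1/p) over distinct primes p | n
φ(182) = 182 · (1 - 1/2) · (1 - 1/7) · (1 - 1/13) = 72

φ(182) = 72


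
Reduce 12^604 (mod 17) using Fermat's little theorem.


Fermat's little theorem: if p is prime and gcd(a,p)=1, then a^(p-1) ≡ 1 (mod p)
p = 17 is prime, gcd(12,17) = 1
Reduce exponent: 604 mod 16 = 12
So 12^604 ≡ 12^12 (mod 17)
12^12 mod 17 = 4

12^604 ≡ 4 (mod 17)


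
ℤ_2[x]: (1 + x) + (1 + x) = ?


Add coefficients mod 2:
x^0: 1 + 1 = 0 (mod 2)
x^1: 1 + 1 = 0 (mod 2)
Result: 0

f + g = 0


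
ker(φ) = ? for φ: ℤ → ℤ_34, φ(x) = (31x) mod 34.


Kernel = preimage of identity
ker(φ) = {x ∈ ℤ : 31x ≡ 0 (mod 34)}. gcd(31,34) = 1, so 31x ≡ 0 (mod 34) ⟺ x ≡ 0 (mod 34/1 = 34). Hence ker(φ) = 34ℤ

ker(φ) = 34ℤ


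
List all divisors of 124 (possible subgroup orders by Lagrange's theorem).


Lagrange's theorem: |H| divides |G|
|G| = 124
Divisors of 124: 1, 2, 4, 31, 62, 124

Possible subgroup orders: {1, 2, 4, 31, 62, 124}


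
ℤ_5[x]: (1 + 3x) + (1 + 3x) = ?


Add coefficients mod 5:
x^0: 1 + 1 = 2 (mod 5)
x^1: 3 + 3 = 1 (mod 5)
Result: 2 + x

f + g = 2 + x


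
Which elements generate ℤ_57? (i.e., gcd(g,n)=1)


g generates ℤ_n iff gcd(g,n) = 1
Prime factors of 57: 3, 19
Generators are g ∈ {1,...,56} not divisible by any of these primes.
Generators: {1, 2, 4, 5, 7, 8, 10, 11, 13, 14, 16, 17, 20, 22, 23, 25, 26, 28, 29, 31, 32, 34, 35, 37, 40, 41, 43, 44, 46, 47, 49, 50, 52, 53, 55, 56}
Number of generators = φ(57) = 36

Generators of ℤ_57 = {1, 2, 4, 5, 7, 8, 10, 11, 13, 14, 16, 17, 20, 22, 23, 25, 26, 28, 29, 31, 32, 34, 35, 37, 40, 41, 43, 44, 46, 47, 49, 50, 52, 53, 55, 56}


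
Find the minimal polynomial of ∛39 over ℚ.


∛39 satisfies x³ - 39 = 0, irreducible over ℚ (no rational root; 39 is not a perfect cube)

Minimal polynomial: x³ - 39


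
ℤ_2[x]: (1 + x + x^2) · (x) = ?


Expand and collect like terms; reduce coefficients mod 2:
x^0: 1·0 = 0 ≡ 0 (mod 2)
x^1: 1·1 + 1·0 = 1 ≡ 1 (mod 2)
x^2: 1·1 + 1·0 = 1 ≡ 1 (mod 2)
x^3: 1·1 = 1 ≡ 1 (mod 2)
Result: x + x^2 + x^3

f · g = x + x^2 + x^3


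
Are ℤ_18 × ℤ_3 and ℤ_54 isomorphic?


Comparing ℤ_18 × ℤ_3 and ℤ_54:
gcd(18,3) = 3 ≠ 1. Max element order in ℤ_18×ℤ_3 is lcm(18,3) = 18 < 54, so it has no element of order 54

No, ℤ_18 × ℤ_3 ≇ ℤ_54


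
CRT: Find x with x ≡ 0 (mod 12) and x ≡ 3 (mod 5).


m₁ = 12, m₂ = 5, gcd = 1, so CRT applies. M = m₁·m₂ = 60
Let M₁ = M/m₁ = 5, M₂ = M/m₂ = 12
Find y₁ ≡ M₁⁻¹ (mod m₁): 5⁻¹ ≡ 5 (mod 12)
Find y₂ ≡ M₂⁻¹ (mod m₂): 12⁻¹ ≡ 3 (mod 5)
x = a₁·M₁·y₁ + a₂·M₂·y₂ = 0·5·5 + 3·12·3 = 108
Reduce mod 60: x ≡ 48
Check: 48 mod 12 = 0 ✓, 48 mod 5 = 3 ✓

x ≡ 48 (mod 60)


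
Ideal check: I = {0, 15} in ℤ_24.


Check ideal conditions for I = {0, 15} in ℤ_24:
(1) I is an additive subgroup? No
(2) For r ∈ ℤ_24 and a ∈ I: r·a ∈ I? No  [counterexample: r=2, a=15, r·a mod 24 = 6 ∉ I]

No, I is not an ideal of ℤ_24
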